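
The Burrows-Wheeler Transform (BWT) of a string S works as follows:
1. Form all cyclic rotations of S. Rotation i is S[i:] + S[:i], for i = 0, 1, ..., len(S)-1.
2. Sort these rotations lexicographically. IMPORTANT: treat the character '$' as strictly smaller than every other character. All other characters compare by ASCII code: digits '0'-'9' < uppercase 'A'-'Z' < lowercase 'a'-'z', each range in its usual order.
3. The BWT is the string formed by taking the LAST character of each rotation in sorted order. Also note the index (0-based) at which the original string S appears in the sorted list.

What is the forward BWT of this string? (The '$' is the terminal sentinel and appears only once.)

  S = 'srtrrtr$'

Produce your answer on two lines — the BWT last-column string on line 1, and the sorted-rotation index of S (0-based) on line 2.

All 8 rotations (rotation i = S[i:]+S[:i]):
  rot[0] = srtrrtr$
  rot[1] = rtrrtr$s
  rot[2] = trrtr$sr
  rot[3] = rrtr$srt
  rot[4] = rtr$srtr
  rot[5] = tr$srtrr
  rot[6] = r$srtrrt
  rot[7] = $srtrrtr
Sorted (with $ < everything):
  sorted[0] = $srtrrtr  (last char: 'r')
  sorted[1] = r$srtrrt  (last char: 't')
  sorted[2] = rrtr$srt  (last char: 't')
  sorted[3] = rtr$srtr  (last char: 'r')
  sorted[4] = rtrrtr$s  (last char: 's')
  sorted[5] = srtrrtr$  (last char: '$')
  sorted[6] = tr$srtrr  (last char: 'r')
  sorted[7] = trrtr$sr  (last char: 'r')
Last column: rttrs$rr
Original string S is at sorted index 5

Answer: rttrs$rr
5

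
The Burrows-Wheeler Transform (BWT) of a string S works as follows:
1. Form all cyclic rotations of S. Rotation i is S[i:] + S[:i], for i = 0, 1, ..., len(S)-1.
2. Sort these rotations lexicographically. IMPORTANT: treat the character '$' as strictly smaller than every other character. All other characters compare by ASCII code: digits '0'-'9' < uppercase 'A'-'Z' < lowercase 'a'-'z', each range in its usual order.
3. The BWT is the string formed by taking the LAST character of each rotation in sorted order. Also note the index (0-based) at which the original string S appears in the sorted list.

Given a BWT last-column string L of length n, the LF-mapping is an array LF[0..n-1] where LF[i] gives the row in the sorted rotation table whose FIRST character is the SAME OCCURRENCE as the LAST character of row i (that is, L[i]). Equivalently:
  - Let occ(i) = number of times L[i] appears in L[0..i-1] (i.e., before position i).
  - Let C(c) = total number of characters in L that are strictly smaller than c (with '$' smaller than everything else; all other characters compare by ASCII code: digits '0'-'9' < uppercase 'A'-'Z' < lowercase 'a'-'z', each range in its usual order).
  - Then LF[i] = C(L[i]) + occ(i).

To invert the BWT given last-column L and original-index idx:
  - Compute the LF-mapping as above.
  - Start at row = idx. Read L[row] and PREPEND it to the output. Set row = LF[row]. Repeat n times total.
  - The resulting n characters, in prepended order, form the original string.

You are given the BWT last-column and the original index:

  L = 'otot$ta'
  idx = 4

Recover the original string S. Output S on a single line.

LF mapping: 2 4 3 5 0 6 1
Walk LF starting at row 4, prepending L[row]:
  step 1: row=4, L[4]='$', prepend. Next row=LF[4]=0
  step 2: row=0, L[0]='o', prepend. Next row=LF[0]=2
  step 3: row=2, L[2]='o', prepend. Next row=LF[2]=3
  step 4: row=3, L[3]='t', prepend. Next row=LF[3]=5
  step 5: row=5, L[5]='t', prepend. Next row=LF[5]=6
  step 6: row=6, L[6]='a', prepend. Next row=LF[6]=1
  step 7: row=1, L[1]='t', prepend. Next row=LF[1]=4
Reversed output: tattoo$

Answer: tattoo$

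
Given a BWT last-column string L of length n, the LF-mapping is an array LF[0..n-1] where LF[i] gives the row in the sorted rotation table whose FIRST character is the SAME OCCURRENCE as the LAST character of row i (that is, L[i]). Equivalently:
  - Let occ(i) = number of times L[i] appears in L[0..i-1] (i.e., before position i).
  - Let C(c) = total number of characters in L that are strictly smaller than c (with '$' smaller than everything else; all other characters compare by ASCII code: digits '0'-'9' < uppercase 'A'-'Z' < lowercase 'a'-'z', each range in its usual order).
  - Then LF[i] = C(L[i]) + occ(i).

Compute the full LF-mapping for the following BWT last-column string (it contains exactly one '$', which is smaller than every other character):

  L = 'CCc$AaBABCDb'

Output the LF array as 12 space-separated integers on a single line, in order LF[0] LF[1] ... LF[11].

Char counts: '$':1, 'A':2, 'B':2, 'C':3, 'D':1, 'a':1, 'b':1, 'c':1
C (first-col start): C('$')=0, C('A')=1, C('B')=3, C('C')=5, C('D')=8, C('a')=9, C('b')=10, C('c')=11
L[0]='C': occ=0, LF[0]=C('C')+0=5+0=5
L[1]='C': occ=1, LF[1]=C('C')+1=5+1=6
L[2]='c': occ=0, LF[2]=C('c')+0=11+0=11
L[3]='$': occ=0, LF[3]=C('$')+0=0+0=0
L[4]='A': occ=0, LF[4]=C('A')+0=1+0=1
L[5]='a': occ=0, LF[5]=C('a')+0=9+0=9
L[6]='B': occ=0, LF[6]=C('B')+0=3+0=3
L[7]='A': occ=1, LF[7]=C('A')+1=1+1=2
L[8]='B': occ=1, LF[8]=C('B')+1=3+1=4
L[9]='C': occ=2, LF[9]=C('C')+2=5+2=7
L[10]='D': occ=0, LF[10]=C('D')+0=8+0=8
L[11]='b': occ=0, LF[11]=C('b')+0=10+0=10

Answer: 5 6 11 0 1 9 3 2 4 7 8 10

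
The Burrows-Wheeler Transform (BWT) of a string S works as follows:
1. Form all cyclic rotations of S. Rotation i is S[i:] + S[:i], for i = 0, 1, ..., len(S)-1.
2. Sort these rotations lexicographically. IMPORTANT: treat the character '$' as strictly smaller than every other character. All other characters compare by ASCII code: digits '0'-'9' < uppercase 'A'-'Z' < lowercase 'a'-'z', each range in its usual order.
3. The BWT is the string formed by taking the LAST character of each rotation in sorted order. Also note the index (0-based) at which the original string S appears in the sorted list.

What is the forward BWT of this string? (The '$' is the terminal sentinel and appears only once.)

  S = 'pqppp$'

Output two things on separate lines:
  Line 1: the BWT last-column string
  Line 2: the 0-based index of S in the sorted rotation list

Answer: pppq$p
4

Derivation:
All 6 rotations (rotation i = S[i:]+S[:i]):
  rot[0] = pqppp$
  rot[1] = qppp$p
  rot[2] = ppp$pq
  rot[3] = pp$pqp
  rot[4] = p$pqpp
  rot[5] = $pqppp
Sorted (with $ < everything):
  sorted[0] = $pqppp  (last char: 'p')
  sorted[1] = p$pqpp  (last char: 'p')
  sorted[2] = pp$pqp  (last char: 'p')
  sorted[3] = ppp$pq  (last char: 'q')
  sorted[4] = pqppp$  (last char: '$')
  sorted[5] = qppp$p  (last char: 'p')
Last column: pppq$p
Original string S is at sorted index 4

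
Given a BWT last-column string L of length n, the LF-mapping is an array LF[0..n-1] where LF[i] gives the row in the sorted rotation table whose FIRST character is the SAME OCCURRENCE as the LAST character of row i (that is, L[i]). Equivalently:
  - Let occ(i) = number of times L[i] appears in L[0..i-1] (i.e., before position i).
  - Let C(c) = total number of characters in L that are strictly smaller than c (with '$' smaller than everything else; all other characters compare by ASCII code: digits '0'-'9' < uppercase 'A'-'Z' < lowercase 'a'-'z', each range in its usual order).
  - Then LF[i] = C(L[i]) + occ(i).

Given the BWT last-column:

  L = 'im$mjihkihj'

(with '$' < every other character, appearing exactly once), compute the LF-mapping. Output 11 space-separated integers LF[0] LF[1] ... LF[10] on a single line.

Char counts: '$':1, 'h':2, 'i':3, 'j':2, 'k':1, 'm':2
C (first-col start): C('$')=0, C('h')=1, C('i')=3, C('j')=6, C('k')=8, C('m')=9
L[0]='i': occ=0, LF[0]=C('i')+0=3+0=3
L[1]='m': occ=0, LF[1]=C('m')+0=9+0=9
L[2]='$': occ=0, LF[2]=C('$')+0=0+0=0
L[3]='m': occ=1, LF[3]=C('m')+1=9+1=10
L[4]='j': occ=0, LF[4]=C('j')+0=6+0=6
L[5]='i': occ=1, LF[5]=C('i')+1=3+1=4
L[6]='h': occ=0, LF[6]=C('h')+0=1+0=1
L[7]='k': occ=0, LF[7]=C('k')+0=8+0=8
L[8]='i': occ=2, LF[8]=C('i')+2=3+2=5
L[9]='h': occ=1, LF[9]=C('h')+1=1+1=2
L[10]='j': occ=1, LF[10]=C('j')+1=6+1=7

Answer: 3 9 0 10 6 4 1 8 5 2 7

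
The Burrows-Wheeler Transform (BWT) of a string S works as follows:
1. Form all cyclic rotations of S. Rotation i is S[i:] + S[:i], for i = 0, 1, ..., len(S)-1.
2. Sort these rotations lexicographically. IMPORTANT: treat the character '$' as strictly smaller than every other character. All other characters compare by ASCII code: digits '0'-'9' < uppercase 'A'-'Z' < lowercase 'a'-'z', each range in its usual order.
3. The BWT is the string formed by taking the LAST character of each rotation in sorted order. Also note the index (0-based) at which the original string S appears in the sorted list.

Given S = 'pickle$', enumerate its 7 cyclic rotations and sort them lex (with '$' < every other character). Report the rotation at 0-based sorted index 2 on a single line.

Answer: e$pickl

Derivation:
All 7 rotations (rotation i = S[i:]+S[:i]):
  rot[0] = pickle$
  rot[1] = ickle$p
  rot[2] = ckle$pi
  rot[3] = kle$pic
  rot[4] = le$pick
  rot[5] = e$pickl
  rot[6] = $pickle
Sorted (with $ < everything):
  sorted[0] = $pickle
  sorted[1] = ckle$pi
  sorted[2] = e$pickl
  sorted[3] = ickle$p
  sorted[4] = kle$pic
  sorted[5] = le$pick
  sorted[6] = pickle$
sorted[2] = e$pickl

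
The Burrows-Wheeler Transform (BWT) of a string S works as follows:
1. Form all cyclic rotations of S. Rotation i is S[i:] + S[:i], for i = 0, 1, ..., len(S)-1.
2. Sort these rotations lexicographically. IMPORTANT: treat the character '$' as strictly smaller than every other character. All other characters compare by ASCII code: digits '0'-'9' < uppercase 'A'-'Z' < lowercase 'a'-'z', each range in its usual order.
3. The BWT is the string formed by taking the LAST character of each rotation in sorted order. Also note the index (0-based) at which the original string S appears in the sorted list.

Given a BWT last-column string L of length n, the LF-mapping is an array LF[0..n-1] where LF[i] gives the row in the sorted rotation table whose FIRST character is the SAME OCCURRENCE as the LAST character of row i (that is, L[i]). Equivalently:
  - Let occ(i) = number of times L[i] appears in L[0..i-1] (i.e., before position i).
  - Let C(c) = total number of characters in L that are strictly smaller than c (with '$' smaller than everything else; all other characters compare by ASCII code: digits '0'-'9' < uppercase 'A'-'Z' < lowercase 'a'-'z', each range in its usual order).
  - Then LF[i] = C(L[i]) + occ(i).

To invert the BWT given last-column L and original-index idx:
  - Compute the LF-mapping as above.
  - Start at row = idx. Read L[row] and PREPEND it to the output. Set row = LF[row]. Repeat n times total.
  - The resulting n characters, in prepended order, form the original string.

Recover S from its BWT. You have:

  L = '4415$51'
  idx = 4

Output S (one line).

LF mapping: 3 4 1 5 0 6 2
Walk LF starting at row 4, prepending L[row]:
  step 1: row=4, L[4]='$', prepend. Next row=LF[4]=0
  step 2: row=0, L[0]='4', prepend. Next row=LF[0]=3
  step 3: row=3, L[3]='5', prepend. Next row=LF[3]=5
  step 4: row=5, L[5]='5', prepend. Next row=LF[5]=6
  step 5: row=6, L[6]='1', prepend. Next row=LF[6]=2
  step 6: row=2, L[2]='1', prepend. Next row=LF[2]=1
  step 7: row=1, L[1]='4', prepend. Next row=LF[1]=4
Reversed output: 411554$

Answer: 411554$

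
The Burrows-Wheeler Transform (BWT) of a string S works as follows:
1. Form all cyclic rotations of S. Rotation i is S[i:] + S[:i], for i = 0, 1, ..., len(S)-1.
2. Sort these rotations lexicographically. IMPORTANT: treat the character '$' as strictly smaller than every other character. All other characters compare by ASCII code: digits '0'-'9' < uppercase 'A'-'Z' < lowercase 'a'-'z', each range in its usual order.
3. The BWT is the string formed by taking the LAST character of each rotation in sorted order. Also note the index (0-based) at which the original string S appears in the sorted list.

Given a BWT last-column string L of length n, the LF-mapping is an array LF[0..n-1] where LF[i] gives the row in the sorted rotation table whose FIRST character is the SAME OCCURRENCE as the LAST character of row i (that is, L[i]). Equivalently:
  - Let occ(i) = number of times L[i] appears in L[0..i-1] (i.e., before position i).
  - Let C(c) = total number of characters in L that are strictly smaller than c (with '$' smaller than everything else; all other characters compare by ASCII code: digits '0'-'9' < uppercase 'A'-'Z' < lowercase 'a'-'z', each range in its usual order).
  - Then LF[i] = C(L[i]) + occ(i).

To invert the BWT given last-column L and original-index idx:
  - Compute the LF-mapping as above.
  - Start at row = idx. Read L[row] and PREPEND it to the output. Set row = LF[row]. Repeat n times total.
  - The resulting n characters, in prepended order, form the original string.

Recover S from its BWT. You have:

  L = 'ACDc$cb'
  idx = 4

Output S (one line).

LF mapping: 1 2 3 5 0 6 4
Walk LF starting at row 4, prepending L[row]:
  step 1: row=4, L[4]='$', prepend. Next row=LF[4]=0
  step 2: row=0, L[0]='A', prepend. Next row=LF[0]=1
  step 3: row=1, L[1]='C', prepend. Next row=LF[1]=2
  step 4: row=2, L[2]='D', prepend. Next row=LF[2]=3
  step 5: row=3, L[3]='c', prepend. Next row=LF[3]=5
  step 6: row=5, L[5]='c', prepend. Next row=LF[5]=6
  step 7: row=6, L[6]='b', prepend. Next row=LF[6]=4
Reversed output: bccDCA$

Answer: bccDCA$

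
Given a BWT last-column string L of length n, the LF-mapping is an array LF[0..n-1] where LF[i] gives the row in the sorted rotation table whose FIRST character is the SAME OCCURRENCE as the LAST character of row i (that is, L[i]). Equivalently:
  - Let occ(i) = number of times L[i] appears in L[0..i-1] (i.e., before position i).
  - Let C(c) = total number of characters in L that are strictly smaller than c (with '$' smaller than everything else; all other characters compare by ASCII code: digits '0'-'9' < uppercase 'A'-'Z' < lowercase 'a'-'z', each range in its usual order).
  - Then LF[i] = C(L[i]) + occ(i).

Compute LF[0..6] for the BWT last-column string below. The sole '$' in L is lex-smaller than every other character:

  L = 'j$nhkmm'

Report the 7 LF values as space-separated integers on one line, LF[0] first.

Char counts: '$':1, 'h':1, 'j':1, 'k':1, 'm':2, 'n':1
C (first-col start): C('$')=0, C('h')=1, C('j')=2, C('k')=3, C('m')=4, C('n')=6
L[0]='j': occ=0, LF[0]=C('j')+0=2+0=2
L[1]='$': occ=0, LF[1]=C('$')+0=0+0=0
L[2]='n': occ=0, LF[2]=C('n')+0=6+0=6
L[3]='h': occ=0, LF[3]=C('h')+0=1+0=1
L[4]='k': occ=0, LF[4]=C('k')+0=3+0=3
L[5]='m': occ=0, LF[5]=C('m')+0=4+0=4
L[6]='m': occ=1, LF[6]=C('m')+1=4+1=5

Answer: 2 0 6 1 3 4 5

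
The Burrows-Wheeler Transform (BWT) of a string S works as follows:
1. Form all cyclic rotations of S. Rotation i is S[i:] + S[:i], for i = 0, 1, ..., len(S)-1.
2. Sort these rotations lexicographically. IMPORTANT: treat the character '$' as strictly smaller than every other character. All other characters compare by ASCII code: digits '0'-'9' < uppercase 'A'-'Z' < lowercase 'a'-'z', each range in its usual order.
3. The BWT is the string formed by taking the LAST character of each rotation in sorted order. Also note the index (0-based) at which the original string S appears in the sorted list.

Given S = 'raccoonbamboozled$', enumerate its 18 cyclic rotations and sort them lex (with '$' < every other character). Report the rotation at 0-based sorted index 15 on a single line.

Answer: ozled$raccoonbambo

Derivation:
All 18 rotations (rotation i = S[i:]+S[:i]):
  rot[0] = raccoonbamboozled$
  rot[1] = accoonbamboozled$r
  rot[2] = ccoonbamboozled$ra
  rot[3] = coonbamboozled$rac
  rot[4] = oonbamboozled$racc
  rot[5] = onbamboozled$racco
  rot[6] = nbamboozled$raccoo
  rot[7] = bamboozled$raccoon
  rot[8] = amboozled$raccoonb
  rot[9] = mboozled$raccoonba
  rot[10] = boozled$raccoonbam
  rot[11] = oozled$raccoonbamb
  rot[12] = ozled$raccoonbambo
  rot[13] = zled$raccoonbamboo
  rot[14] = led$raccoonbambooz
  rot[15] = ed$raccoonbamboozl
  rot[16] = d$raccoonbamboozle
  rot[17] = $raccoonbamboozled
Sorted (with $ < everything):
  sorted[0] = $raccoonbamboozled
  sorted[1] = accoonbamboozled$r
  sorted[2] = amboozled$raccoonb
  sorted[3] = bamboozled$raccoon
  sorted[4] = boozled$raccoonbam
  sorted[5] = ccoonbamboozled$ra
  sorted[6] = coonbamboozled$rac
  sorted[7] = d$raccoonbamboozle
  sorted[8] = ed$raccoonbamboozl
  sorted[9] = led$raccoonbambooz
  sorted[10] = mboozled$raccoonba
  sorted[11] = nbamboozled$raccoo
  sorted[12] = onbamboozled$racco
  sorted[13] = oonbamboozled$racc
  sorted[14] = oozled$raccoonbamb
  sorted[15] = ozled$raccoonbambo
  sorted[16] = raccoonbamboozled$
  sorted[17] = zled$raccoonbamboo
sorted[15] = ozled$raccoonbambo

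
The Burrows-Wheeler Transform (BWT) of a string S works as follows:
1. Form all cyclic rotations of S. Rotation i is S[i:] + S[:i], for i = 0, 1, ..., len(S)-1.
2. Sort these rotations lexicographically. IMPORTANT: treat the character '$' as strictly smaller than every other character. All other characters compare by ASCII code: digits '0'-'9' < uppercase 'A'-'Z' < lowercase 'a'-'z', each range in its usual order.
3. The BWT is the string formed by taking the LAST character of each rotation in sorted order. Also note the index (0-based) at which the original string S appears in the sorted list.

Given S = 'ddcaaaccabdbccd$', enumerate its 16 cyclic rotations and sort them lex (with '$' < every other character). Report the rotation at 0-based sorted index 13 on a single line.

All 16 rotations (rotation i = S[i:]+S[:i]):
  rot[0] = ddcaaaccabdbccd$
  rot[1] = dcaaaccabdbccd$d
  rot[2] = caaaccabdbccd$dd
  rot[3] = aaaccabdbccd$ddc
  rot[4] = aaccabdbccd$ddca
  rot[5] = accabdbccd$ddcaa
  rot[6] = ccabdbccd$ddcaaa
  rot[7] = cabdbccd$ddcaaac
  rot[8] = abdbccd$ddcaaacc
  rot[9] = bdbccd$ddcaaacca
  rot[10] = dbccd$ddcaaaccab
  rot[11] = bccd$ddcaaaccabd
  rot[12] = ccd$ddcaaaccabdb
  rot[13] = cd$ddcaaaccabdbc
  rot[14] = d$ddcaaaccabdbcc
  rot[15] = $ddcaaaccabdbccd
Sorted (with $ < everything):
  sorted[0] = $ddcaaaccabdbccd
  sorted[1] = aaaccabdbccd$ddc
  sorted[2] = aaccabdbccd$ddca
  sorted[3] = abdbccd$ddcaaacc
  sorted[4] = accabdbccd$ddcaa
  sorted[5] = bccd$ddcaaaccabd
  sorted[6] = bdbccd$ddcaaacca
  sorted[7] = caaaccabdbccd$dd
  sorted[8] = cabdbccd$ddcaaac
  sorted[9] = ccabdbccd$ddcaaa
  sorted[10] = ccd$ddcaaaccabdb
  sorted[11] = cd$ddcaaaccabdbc
  sorted[12] = d$ddcaaaccabdbcc
  sorted[13] = dbccd$ddcaaaccab
  sorted[14] = dcaaaccabdbccd$d
  sorted[15] = ddcaaaccabdbccd$
sorted[13] = dbccd$ddcaaaccab

Answer: dbccd$ddcaaaccab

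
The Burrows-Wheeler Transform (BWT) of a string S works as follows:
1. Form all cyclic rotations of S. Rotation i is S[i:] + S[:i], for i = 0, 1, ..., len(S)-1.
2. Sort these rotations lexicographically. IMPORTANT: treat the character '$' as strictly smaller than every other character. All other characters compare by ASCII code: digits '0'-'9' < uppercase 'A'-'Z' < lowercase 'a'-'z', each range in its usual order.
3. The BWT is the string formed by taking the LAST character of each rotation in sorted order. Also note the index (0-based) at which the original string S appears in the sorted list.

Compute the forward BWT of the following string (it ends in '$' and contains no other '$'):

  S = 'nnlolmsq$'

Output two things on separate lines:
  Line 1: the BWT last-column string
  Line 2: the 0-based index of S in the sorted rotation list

Answer: qonln$lsm
5

Derivation:
All 9 rotations (rotation i = S[i:]+S[:i]):
  rot[0] = nnlolmsq$
  rot[1] = nlolmsq$n
  rot[2] = lolmsq$nn
  rot[3] = olmsq$nnl
  rot[4] = lmsq$nnlo
  rot[5] = msq$nnlol
  rot[6] = sq$nnlolm
  rot[7] = q$nnlolms
  rot[8] = $nnlolmsq
Sorted (with $ < everything):
  sorted[0] = $nnlolmsq  (last char: 'q')
  sorted[1] = lmsq$nnlo  (last char: 'o')
  sorted[2] = lolmsq$nn  (last char: 'n')
  sorted[3] = msq$nnlol  (last char: 'l')
  sorted[4] = nlolmsq$n  (last char: 'n')
  sorted[5] = nnlolmsq$  (last char: '$')
  sorted[6] = olmsq$nnl  (last char: 'l')
  sorted[7] = q$nnlolms  (last char: 's')
  sorted[8] = sq$nnlolm  (last char: 'm')
Last column: qonln$lsm
Original string S is at sorted index 5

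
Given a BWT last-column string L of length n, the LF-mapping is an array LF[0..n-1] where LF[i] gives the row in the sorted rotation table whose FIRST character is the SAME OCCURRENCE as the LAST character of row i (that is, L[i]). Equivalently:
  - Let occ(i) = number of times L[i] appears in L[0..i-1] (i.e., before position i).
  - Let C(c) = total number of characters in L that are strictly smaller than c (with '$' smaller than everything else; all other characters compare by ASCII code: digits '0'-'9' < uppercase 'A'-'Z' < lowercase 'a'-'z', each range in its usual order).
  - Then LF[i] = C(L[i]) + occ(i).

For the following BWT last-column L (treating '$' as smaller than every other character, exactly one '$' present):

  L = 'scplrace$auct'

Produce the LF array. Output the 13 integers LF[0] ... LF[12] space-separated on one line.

Answer: 10 3 8 7 9 1 4 6 0 2 12 5 11

Derivation:
Char counts: '$':1, 'a':2, 'c':3, 'e':1, 'l':1, 'p':1, 'r':1, 's':1, 't':1, 'u':1
C (first-col start): C('$')=0, C('a')=1, C('c')=3, C('e')=6, C('l')=7, C('p')=8, C('r')=9, C('s')=10, C('t')=11, C('u')=12
L[0]='s': occ=0, LF[0]=C('s')+0=10+0=10
L[1]='c': occ=0, LF[1]=C('c')+0=3+0=3
L[2]='p': occ=0, LF[2]=C('p')+0=8+0=8
L[3]='l': occ=0, LF[3]=C('l')+0=7+0=7
L[4]='r': occ=0, LF[4]=C('r')+0=9+0=9
L[5]='a': occ=0, LF[5]=C('a')+0=1+0=1
L[6]='c': occ=1, LF[6]=C('c')+1=3+1=4
L[7]='e': occ=0, LF[7]=C('e')+0=6+0=6
L[8]='$': occ=0, LF[8]=C('$')+0=0+0=0
L[9]='a': occ=1, LF[9]=C('a')+1=1+1=2
L[10]='u': occ=0, LF[10]=C('u')+0=12+0=12
L[11]='c': occ=2, LF[11]=C('c')+2=3+2=5
L[12]='t': occ=0, LF[12]=C('t')+0=11+0=11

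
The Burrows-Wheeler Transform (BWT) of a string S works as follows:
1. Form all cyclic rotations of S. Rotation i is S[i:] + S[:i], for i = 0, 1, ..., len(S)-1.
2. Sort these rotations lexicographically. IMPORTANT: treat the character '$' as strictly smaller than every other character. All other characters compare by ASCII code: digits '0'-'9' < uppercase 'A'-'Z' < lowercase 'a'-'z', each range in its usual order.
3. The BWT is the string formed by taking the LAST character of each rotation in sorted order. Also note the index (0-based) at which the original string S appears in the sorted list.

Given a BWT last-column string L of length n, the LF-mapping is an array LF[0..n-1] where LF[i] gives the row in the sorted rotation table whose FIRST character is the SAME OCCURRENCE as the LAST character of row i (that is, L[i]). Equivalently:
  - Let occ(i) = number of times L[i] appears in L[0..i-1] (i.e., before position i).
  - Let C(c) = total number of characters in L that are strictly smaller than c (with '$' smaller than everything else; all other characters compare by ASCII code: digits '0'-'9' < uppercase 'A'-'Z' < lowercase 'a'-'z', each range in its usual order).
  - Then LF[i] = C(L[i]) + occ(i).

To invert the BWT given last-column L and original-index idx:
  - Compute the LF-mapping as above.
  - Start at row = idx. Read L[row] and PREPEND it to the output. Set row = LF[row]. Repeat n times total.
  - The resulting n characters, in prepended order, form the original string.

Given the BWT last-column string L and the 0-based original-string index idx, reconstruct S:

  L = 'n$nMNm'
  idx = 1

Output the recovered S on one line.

LF mapping: 4 0 5 1 2 3
Walk LF starting at row 1, prepending L[row]:
  step 1: row=1, L[1]='$', prepend. Next row=LF[1]=0
  step 2: row=0, L[0]='n', prepend. Next row=LF[0]=4
  step 3: row=4, L[4]='N', prepend. Next row=LF[4]=2
  step 4: row=2, L[2]='n', prepend. Next row=LF[2]=5
  step 5: row=5, L[5]='m', prepend. Next row=LF[5]=3
  step 6: row=3, L[3]='M', prepend. Next row=LF[3]=1
Reversed output: MmnNn$

Answer: MmnNn$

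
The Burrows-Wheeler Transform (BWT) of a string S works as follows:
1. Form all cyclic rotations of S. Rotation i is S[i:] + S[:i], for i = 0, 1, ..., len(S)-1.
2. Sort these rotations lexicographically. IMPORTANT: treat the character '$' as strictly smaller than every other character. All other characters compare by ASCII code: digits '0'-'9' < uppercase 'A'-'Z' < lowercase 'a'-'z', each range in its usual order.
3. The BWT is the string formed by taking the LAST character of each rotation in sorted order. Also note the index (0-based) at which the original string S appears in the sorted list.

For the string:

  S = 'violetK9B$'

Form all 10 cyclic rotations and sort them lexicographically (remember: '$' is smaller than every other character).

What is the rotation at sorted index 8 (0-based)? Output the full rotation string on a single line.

All 10 rotations (rotation i = S[i:]+S[:i]):
  rot[0] = violetK9B$
  rot[1] = ioletK9B$v
  rot[2] = oletK9B$vi
  rot[3] = letK9B$vio
  rot[4] = etK9B$viol
  rot[5] = tK9B$viole
  rot[6] = K9B$violet
  rot[7] = 9B$violetK
  rot[8] = B$violetK9
  rot[9] = $violetK9B
Sorted (with $ < everything):
  sorted[0] = $violetK9B
  sorted[1] = 9B$violetK
  sorted[2] = B$violetK9
  sorted[3] = K9B$violet
  sorted[4] = etK9B$viol
  sorted[5] = ioletK9B$v
  sorted[6] = letK9B$vio
  sorted[7] = oletK9B$vi
  sorted[8] = tK9B$viole
  sorted[9] = violetK9B$
sorted[8] = tK9B$viole

Answer: tK9B$viole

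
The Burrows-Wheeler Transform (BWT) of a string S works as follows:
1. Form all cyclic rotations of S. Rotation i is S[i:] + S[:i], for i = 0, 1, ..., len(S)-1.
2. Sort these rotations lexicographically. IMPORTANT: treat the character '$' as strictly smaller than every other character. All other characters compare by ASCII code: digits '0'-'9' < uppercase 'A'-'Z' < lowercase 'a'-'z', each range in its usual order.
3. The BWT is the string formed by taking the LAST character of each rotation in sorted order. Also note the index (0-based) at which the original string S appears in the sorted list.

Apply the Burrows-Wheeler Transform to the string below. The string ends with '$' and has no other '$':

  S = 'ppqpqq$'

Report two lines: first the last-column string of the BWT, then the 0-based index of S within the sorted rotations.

Answer: q$pqqpp
1

Derivation:
All 7 rotations (rotation i = S[i:]+S[:i]):
  rot[0] = ppqpqq$
  rot[1] = pqpqq$p
  rot[2] = qpqq$pp
  rot[3] = pqq$ppq
  rot[4] = qq$ppqp
  rot[5] = q$ppqpq
  rot[6] = $ppqpqq
Sorted (with $ < everything):
  sorted[0] = $ppqpqq  (last char: 'q')
  sorted[1] = ppqpqq$  (last char: '$')
  sorted[2] = pqpqq$p  (last char: 'p')
  sorted[3] = pqq$ppq  (last char: 'q')
  sorted[4] = q$ppqpq  (last char: 'q')
  sorted[5] = qpqq$pp  (last char: 'p')
  sorted[6] = qq$ppqp  (last char: 'p')
Last column: q$pqqpp
Original string S is at sorted index 1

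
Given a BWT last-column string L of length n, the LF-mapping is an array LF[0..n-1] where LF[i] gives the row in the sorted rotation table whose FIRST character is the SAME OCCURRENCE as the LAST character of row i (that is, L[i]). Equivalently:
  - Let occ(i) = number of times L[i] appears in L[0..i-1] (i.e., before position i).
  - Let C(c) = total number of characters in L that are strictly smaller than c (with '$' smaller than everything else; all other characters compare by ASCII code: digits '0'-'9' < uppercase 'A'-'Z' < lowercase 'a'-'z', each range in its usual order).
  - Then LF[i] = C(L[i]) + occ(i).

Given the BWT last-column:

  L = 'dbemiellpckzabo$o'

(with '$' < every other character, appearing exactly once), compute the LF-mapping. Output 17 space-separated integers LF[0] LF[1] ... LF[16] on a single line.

Char counts: '$':1, 'a':1, 'b':2, 'c':1, 'd':1, 'e':2, 'i':1, 'k':1, 'l':2, 'm':1, 'o':2, 'p':1, 'z':1
C (first-col start): C('$')=0, C('a')=1, C('b')=2, C('c')=4, C('d')=5, C('e')=6, C('i')=8, C('k')=9, C('l')=10, C('m')=12, C('o')=13, C('p')=15, C('z')=16
L[0]='d': occ=0, LF[0]=C('d')+0=5+0=5
L[1]='b': occ=0, LF[1]=C('b')+0=2+0=2
L[2]='e': occ=0, LF[2]=C('e')+0=6+0=6
L[3]='m': occ=0, LF[3]=C('m')+0=12+0=12
L[4]='i': occ=0, LF[4]=C('i')+0=8+0=8
L[5]='e': occ=1, LF[5]=C('e')+1=6+1=7
L[6]='l': occ=0, LF[6]=C('l')+0=10+0=10
L[7]='l': occ=1, LF[7]=C('l')+1=10+1=11
L[8]='p': occ=0, LF[8]=C('p')+0=15+0=15
L[9]='c': occ=0, LF[9]=C('c')+0=4+0=4
L[10]='k': occ=0, LF[10]=C('k')+0=9+0=9
L[11]='z': occ=0, LF[11]=C('z')+0=16+0=16
L[12]='a': occ=0, LF[12]=C('a')+0=1+0=1
L[13]='b': occ=1, LF[13]=C('b')+1=2+1=3
L[14]='o': occ=0, LF[14]=C('o')+0=13+0=13
L[15]='$': occ=0, LF[15]=C('$')+0=0+0=0
L[16]='o': occ=1, LF[16]=C('o')+1=13+1=14

Answer: 5 2 6 12 8 7 10 11 15 4 9 16 1 3 13 0 14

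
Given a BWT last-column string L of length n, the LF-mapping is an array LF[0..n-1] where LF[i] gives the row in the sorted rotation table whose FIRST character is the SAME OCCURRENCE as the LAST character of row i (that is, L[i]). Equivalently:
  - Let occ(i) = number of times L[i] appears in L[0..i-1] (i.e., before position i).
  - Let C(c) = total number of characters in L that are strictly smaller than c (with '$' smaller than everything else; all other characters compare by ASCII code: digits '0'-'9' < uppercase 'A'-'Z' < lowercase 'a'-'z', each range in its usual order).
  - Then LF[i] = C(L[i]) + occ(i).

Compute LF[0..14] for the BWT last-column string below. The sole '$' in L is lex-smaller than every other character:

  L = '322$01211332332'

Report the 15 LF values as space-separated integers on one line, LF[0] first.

Answer: 10 5 6 0 1 2 7 3 4 11 12 8 13 14 9

Derivation:
Char counts: '$':1, '0':1, '1':3, '2':5, '3':5
C (first-col start): C('$')=0, C('0')=1, C('1')=2, C('2')=5, C('3')=10
L[0]='3': occ=0, LF[0]=C('3')+0=10+0=10
L[1]='2': occ=0, LF[1]=C('2')+0=5+0=5
L[2]='2': occ=1, LF[2]=C('2')+1=5+1=6
L[3]='$': occ=0, LF[3]=C('$')+0=0+0=0
L[4]='0': occ=0, LF[4]=C('0')+0=1+0=1
L[5]='1': occ=0, LF[5]=C('1')+0=2+0=2
L[6]='2': occ=2, LF[6]=C('2')+2=5+2=7
L[7]='1': occ=1, LF[7]=C('1')+1=2+1=3
L[8]='1': occ=2, LF[8]=C('1')+2=2+2=4
L[9]='3': occ=1, LF[9]=C('3')+1=10+1=11
L[10]='3': occ=2, LF[10]=C('3')+2=10+2=12
L[11]='2': occ=3, LF[11]=C('2')+3=5+3=8
L[12]='3': occ=3, LF[12]=C('3')+3=10+3=13
L[13]='3': occ=4, LF[13]=C('3')+4=10+4=14
L[14]='2': occ=4, LF[14]=C('2')+4=5+4=9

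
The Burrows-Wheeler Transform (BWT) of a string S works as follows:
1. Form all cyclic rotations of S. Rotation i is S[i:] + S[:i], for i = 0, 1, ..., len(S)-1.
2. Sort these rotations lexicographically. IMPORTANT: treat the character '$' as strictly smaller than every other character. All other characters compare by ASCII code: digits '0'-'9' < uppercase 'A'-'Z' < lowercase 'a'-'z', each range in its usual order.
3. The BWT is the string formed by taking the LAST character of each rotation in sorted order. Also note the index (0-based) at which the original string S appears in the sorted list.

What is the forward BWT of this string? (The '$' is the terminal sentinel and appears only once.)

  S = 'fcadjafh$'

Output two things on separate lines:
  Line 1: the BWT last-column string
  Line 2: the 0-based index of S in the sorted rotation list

All 9 rotations (rotation i = S[i:]+S[:i]):
  rot[0] = fcadjafh$
  rot[1] = cadjafh$f
  rot[2] = adjafh$fc
  rot[3] = djafh$fca
  rot[4] = jafh$fcad
  rot[5] = afh$fcadj
  rot[6] = fh$fcadja
  rot[7] = h$fcadjaf
  rot[8] = $fcadjafh
Sorted (with $ < everything):
  sorted[0] = $fcadjafh  (last char: 'h')
  sorted[1] = adjafh$fc  (last char: 'c')
  sorted[2] = afh$fcadj  (last char: 'j')
  sorted[3] = cadjafh$f  (last char: 'f')
  sorted[4] = djafh$fca  (last char: 'a')
  sorted[5] = fcadjafh$  (last char: '$')
  sorted[6] = fh$fcadja  (last char: 'a')
  sorted[7] = h$fcadjaf  (last char: 'f')
  sorted[8] = jafh$fcad  (last char: 'd')
Last column: hcjfa$afd
Original string S is at sorted index 5

Answer: hcjfa$afd
5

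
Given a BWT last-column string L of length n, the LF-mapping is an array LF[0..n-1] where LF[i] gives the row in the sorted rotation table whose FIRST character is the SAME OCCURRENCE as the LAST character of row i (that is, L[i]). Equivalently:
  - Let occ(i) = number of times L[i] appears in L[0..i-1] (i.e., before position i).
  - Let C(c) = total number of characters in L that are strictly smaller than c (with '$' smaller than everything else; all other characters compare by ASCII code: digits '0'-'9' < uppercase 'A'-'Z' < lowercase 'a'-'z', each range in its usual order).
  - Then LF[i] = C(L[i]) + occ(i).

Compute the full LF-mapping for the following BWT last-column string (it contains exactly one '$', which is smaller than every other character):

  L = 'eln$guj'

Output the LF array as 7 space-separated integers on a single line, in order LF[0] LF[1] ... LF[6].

Answer: 1 4 5 0 2 6 3

Derivation:
Char counts: '$':1, 'e':1, 'g':1, 'j':1, 'l':1, 'n':1, 'u':1
C (first-col start): C('$')=0, C('e')=1, C('g')=2, C('j')=3, C('l')=4, C('n')=5, C('u')=6
L[0]='e': occ=0, LF[0]=C('e')+0=1+0=1
L[1]='l': occ=0, LF[1]=C('l')+0=4+0=4
L[2]='n': occ=0, LF[2]=C('n')+0=5+0=5
L[3]='$': occ=0, LF[3]=C('$')+0=0+0=0
L[4]='g': occ=0, LF[4]=C('g')+0=2+0=2
L[5]='u': occ=0, LF[5]=C('u')+0=6+0=6
L[6]='j': occ=0, LF[6]=C('j')+0=3+0=3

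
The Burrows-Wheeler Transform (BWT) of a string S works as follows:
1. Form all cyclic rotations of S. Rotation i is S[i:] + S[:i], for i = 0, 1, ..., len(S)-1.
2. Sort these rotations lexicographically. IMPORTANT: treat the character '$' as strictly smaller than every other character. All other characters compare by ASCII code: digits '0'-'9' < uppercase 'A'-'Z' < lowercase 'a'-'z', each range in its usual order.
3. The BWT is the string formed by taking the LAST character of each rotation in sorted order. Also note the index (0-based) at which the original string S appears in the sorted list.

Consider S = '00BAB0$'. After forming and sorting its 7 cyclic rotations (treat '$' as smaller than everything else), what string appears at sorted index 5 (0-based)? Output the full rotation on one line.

Answer: B0$00BA

Derivation:
All 7 rotations (rotation i = S[i:]+S[:i]):
  rot[0] = 00BAB0$
  rot[1] = 0BAB0$0
  rot[2] = BAB0$00
  rot[3] = AB0$00B
  rot[4] = B0$00BA
  rot[5] = 0$00BAB
  rot[6] = $00BAB0
Sorted (with $ < everything):
  sorted[0] = $00BAB0
  sorted[1] = 0$00BAB
  sorted[2] = 00BAB0$
  sorted[3] = 0BAB0$0
  sorted[4] = AB0$00B
  sorted[5] = B0$00BA
  sorted[6] = BAB0$00
sorted[5] = B0$00BA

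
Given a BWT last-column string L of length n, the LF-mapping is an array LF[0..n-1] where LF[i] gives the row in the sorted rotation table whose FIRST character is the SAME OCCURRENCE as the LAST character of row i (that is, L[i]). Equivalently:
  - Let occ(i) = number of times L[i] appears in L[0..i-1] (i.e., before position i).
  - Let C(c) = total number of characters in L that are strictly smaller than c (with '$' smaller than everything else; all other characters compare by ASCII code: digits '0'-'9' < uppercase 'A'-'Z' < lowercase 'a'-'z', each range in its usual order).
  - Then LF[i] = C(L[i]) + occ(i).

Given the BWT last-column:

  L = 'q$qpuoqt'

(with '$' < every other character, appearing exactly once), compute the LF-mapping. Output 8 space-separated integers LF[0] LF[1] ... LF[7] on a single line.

Char counts: '$':1, 'o':1, 'p':1, 'q':3, 't':1, 'u':1
C (first-col start): C('$')=0, C('o')=1, C('p')=2, C('q')=3, C('t')=6, C('u')=7
L[0]='q': occ=0, LF[0]=C('q')+0=3+0=3
L[1]='$': occ=0, LF[1]=C('$')+0=0+0=0
L[2]='q': occ=1, LF[2]=C('q')+1=3+1=4
L[3]='p': occ=0, LF[3]=C('p')+0=2+0=2
L[4]='u': occ=0, LF[4]=C('u')+0=7+0=7
L[5]='o': occ=0, LF[5]=C('o')+0=1+0=1
L[6]='q': occ=2, LF[6]=C('q')+2=3+2=5
L[7]='t': occ=0, LF[7]=C('t')+0=6+0=6

Answer: 3 0 4 2 7 1 5 6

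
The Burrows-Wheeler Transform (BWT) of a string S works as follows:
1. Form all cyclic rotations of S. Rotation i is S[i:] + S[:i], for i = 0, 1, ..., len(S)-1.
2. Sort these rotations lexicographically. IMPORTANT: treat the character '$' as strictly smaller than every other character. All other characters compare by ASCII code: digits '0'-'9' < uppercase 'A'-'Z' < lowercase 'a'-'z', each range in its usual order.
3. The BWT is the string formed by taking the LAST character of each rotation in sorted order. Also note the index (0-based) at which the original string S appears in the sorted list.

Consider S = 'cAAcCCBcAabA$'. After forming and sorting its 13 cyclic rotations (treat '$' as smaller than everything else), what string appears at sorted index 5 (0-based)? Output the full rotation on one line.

Answer: BcAabA$cAAcCC

Derivation:
All 13 rotations (rotation i = S[i:]+S[:i]):
  rot[0] = cAAcCCBcAabA$
  rot[1] = AAcCCBcAabA$c
  rot[2] = AcCCBcAabA$cA
  rot[3] = cCCBcAabA$cAA
  rot[4] = CCBcAabA$cAAc
  rot[5] = CBcAabA$cAAcC
  rot[6] = BcAabA$cAAcCC
  rot[7] = cAabA$cAAcCCB
  rot[8] = AabA$cAAcCCBc
  rot[9] = abA$cAAcCCBcA
  rot[10] = bA$cAAcCCBcAa
  rot[11] = A$cAAcCCBcAab
  rot[12] = $cAAcCCBcAabA
Sorted (with $ < everything):
  sorted[0] = $cAAcCCBcAabA
  sorted[1] = A$cAAcCCBcAab
  sorted[2] = AAcCCBcAabA$c
  sorted[3] = AabA$cAAcCCBc
  sorted[4] = AcCCBcAabA$cA
  sorted[5] = BcAabA$cAAcCC
  sorted[6] = CBcAabA$cAAcC
  sorted[7] = CCBcAabA$cAAc
  sorted[8] = abA$cAAcCCBcA
  sorted[9] = bA$cAAcCCBcAa
  sorted[10] = cAAcCCBcAabA$
  sorted[11] = cAabA$cAAcCCB
  sorted[12] = cCCBcAabA$cAA
sorted[5] = BcAabA$cAAcCC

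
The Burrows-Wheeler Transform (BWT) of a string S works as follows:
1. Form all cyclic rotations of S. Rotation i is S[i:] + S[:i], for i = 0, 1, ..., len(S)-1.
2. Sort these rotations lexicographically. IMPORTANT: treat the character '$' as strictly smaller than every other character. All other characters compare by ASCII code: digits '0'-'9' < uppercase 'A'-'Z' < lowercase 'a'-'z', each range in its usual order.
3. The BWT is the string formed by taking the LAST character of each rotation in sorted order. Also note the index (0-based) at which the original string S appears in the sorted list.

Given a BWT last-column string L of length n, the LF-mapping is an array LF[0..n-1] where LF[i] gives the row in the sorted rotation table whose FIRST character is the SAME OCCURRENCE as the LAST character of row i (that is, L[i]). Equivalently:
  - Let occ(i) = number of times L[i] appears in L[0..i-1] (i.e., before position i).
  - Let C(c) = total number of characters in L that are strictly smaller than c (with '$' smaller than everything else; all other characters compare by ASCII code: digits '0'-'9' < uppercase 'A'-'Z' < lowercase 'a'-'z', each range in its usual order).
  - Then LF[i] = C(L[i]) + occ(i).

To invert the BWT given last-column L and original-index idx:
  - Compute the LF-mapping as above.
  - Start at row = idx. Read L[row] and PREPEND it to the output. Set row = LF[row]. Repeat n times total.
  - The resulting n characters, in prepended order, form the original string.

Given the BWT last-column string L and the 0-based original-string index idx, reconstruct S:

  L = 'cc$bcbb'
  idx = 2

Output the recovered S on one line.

LF mapping: 4 5 0 1 6 2 3
Walk LF starting at row 2, prepending L[row]:
  step 1: row=2, L[2]='$', prepend. Next row=LF[2]=0
  step 2: row=0, L[0]='c', prepend. Next row=LF[0]=4
  step 3: row=4, L[4]='c', prepend. Next row=LF[4]=6
  step 4: row=6, L[6]='b', prepend. Next row=LF[6]=3
  step 5: row=3, L[3]='b', prepend. Next row=LF[3]=1
  step 6: row=1, L[1]='c', prepend. Next row=LF[1]=5
  step 7: row=5, L[5]='b', prepend. Next row=LF[5]=2
Reversed output: bcbbcc$

Answer: bcbbcc$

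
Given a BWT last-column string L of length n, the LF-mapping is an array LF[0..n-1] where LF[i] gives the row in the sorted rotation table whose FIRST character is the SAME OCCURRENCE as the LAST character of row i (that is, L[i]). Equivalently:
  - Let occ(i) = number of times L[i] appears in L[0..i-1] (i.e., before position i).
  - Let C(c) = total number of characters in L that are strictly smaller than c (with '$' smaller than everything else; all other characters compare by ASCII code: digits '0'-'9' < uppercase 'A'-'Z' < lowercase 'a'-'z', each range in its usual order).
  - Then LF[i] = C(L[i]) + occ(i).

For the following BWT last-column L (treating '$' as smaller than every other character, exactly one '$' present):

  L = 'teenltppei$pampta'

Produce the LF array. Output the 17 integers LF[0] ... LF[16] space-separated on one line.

Answer: 14 3 4 9 7 15 10 11 5 6 0 12 1 8 13 16 2

Derivation:
Char counts: '$':1, 'a':2, 'e':3, 'i':1, 'l':1, 'm':1, 'n':1, 'p':4, 't':3
C (first-col start): C('$')=0, C('a')=1, C('e')=3, C('i')=6, C('l')=7, C('m')=8, C('n')=9, C('p')=10, C('t')=14
L[0]='t': occ=0, LF[0]=C('t')+0=14+0=14
L[1]='e': occ=0, LF[1]=C('e')+0=3+0=3
L[2]='e': occ=1, LF[2]=C('e')+1=3+1=4
L[3]='n': occ=0, LF[3]=C('n')+0=9+0=9
L[4]='l': occ=0, LF[4]=C('l')+0=7+0=7
L[5]='t': occ=1, LF[5]=C('t')+1=14+1=15
L[6]='p': occ=0, LF[6]=C('p')+0=10+0=10
L[7]='p': occ=1, LF[7]=C('p')+1=10+1=11
L[8]='e': occ=2, LF[8]=C('e')+2=3+2=5
L[9]='i': occ=0, LF[9]=C('i')+0=6+0=6
L[10]='$': occ=0, LF[10]=C('$')+0=0+0=0
L[11]='p': occ=2, LF[11]=C('p')+2=10+2=12
L[12]='a': occ=0, LF[12]=C('a')+0=1+0=1
L[13]='m': occ=0, LF[13]=C('m')+0=8+0=8
L[14]='p': occ=3, LF[14]=C('p')+3=10+3=13
L[15]='t': occ=2, LF[15]=C('t')+2=14+2=16
L[16]='a': occ=1, LF[16]=C('a')+1=1+1=2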